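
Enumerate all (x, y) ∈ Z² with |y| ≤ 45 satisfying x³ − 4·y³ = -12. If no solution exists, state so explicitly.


The equation is x³ - 4y³ = -12. For fixed y, x³ = 4·y³ − 12, so a solution requires the RHS to be a perfect cube.
Strategy: iterate y from -45 to 45, compute RHS = 4·y³ − 12, and check whether it is a (positive or negative) perfect cube.
Check small values of y:
  y = 0: RHS = -12 is not a perfect cube.
  y = 1: RHS = -8 = (-2)³ ⇒ x = -2 works.
  y = -1: RHS = -16 is not a perfect cube.
  y = 2: RHS = 20 is not a perfect cube.
  y = -2: RHS = -44 is not a perfect cube.
  y = 3: RHS = 96 is not a perfect cube.
  y = -3: RHS = -120 is not a perfect cube.
Continuing, at y = -5: RHS = -512 = (-8)³ ⇒ x = -8 works.
Searching the remaining y in |y| ≤ 45 finds no further solutions.
Collected solutions: (-2, 1), (-8, -5).

Solutions (with |y| ≤ 45): (-2, 1), (-8, -5).


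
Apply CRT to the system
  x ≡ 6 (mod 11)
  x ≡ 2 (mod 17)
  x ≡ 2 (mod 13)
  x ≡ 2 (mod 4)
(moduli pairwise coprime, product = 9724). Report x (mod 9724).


Product of moduli M = 11 · 17 · 13 · 4 = 9724.
Merge one congruence at a time:
  Start: x ≡ 6 (mod 11).
  Combine with x ≡ 2 (mod 17); new modulus lcm = 187.
    Write x = 6 + 11·t and substitute into x ≡ 2 (mod 17): 11·t ≡ 2 − 6 = -4 (mod 17).
    Reduce coefficients mod 17: 11·t ≡ 13 (mod 17).
    The inverse of 11 mod 17 is 14 (since 11·14 = 154 = 9·17 + 1), so t ≡ 14·13 = 182 ≡ 12 (mod 17).
    Then x = 6 + 11·12 = 138, valid modulo lcm(11, 17) = 187: x ≡ 138 (mod 187).
  Combine with x ≡ 2 (mod 13); new modulus lcm = 2431.
    Write x = 138 + 187·t and substitute into x ≡ 2 (mod 13): 187·t ≡ 2 − 138 = -136 (mod 13).
    Reduce coefficients mod 13: 5·t ≡ 7 (mod 13).
    The inverse of 5 mod 13 is 8 (since 5·8 = 40 = 3·13 + 1), so t ≡ 8·7 = 56 ≡ 4 (mod 13).
    Then x = 138 + 187·4 = 886, valid modulo lcm(187, 13) = 2431: x ≡ 886 (mod 2431).
  Combine with x ≡ 2 (mod 4); new modulus lcm = 9724.
    Write x = 886 + 2431·t and substitute into x ≡ 2 (mod 4): 2431·t ≡ 2 − 886 = -884 (mod 4).
    Reduce coefficients mod 4: 3·t ≡ 0 (mod 4).
    The inverse of 3 mod 4 is 3 (since 3·3 = 9 = 2·4 + 1), so t ≡ 3·0 = 0 ≡ 0 (mod 4).
    Then x = 886 + 2431·0 = 886, valid modulo lcm(2431, 4) = 9724: x ≡ 886 (mod 9724).
Verify against each original: 886 mod 11 = 6, 886 mod 17 = 2, 886 mod 13 = 2, 886 mod 4 = 2.

x ≡ 886 (mod 9724).


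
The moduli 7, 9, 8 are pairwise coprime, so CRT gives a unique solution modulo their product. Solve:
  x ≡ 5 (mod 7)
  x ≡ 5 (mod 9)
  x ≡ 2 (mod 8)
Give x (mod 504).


Moduli 7, 9, 8 are pairwise coprime; by CRT there is a unique solution modulo M = 7 · 9 · 8 = 504.
Solve pairwise, accumulating the modulus:
  Start with x ≡ 5 (mod 7).
  Combine with x ≡ 5 (mod 9): since gcd(7, 9) = 1, we get a unique residue mod 63.
    Write x = 5 + 7·t and substitute into x ≡ 5 (mod 9): 7·t ≡ 5 − 5 = 0 (mod 9).
    The inverse of 7 mod 9 is 4 (since 7·4 = 28 = 3·9 + 1), so t ≡ 4·0 = 0 ≡ 0 (mod 9).
    Then x = 5 + 7·0 = 5, valid modulo lcm(7, 9) = 63: x ≡ 5 (mod 63).
  Combine with x ≡ 2 (mod 8): since gcd(63, 8) = 1, we get a unique residue mod 504.
    Write x = 5 + 63·t and substitute into x ≡ 2 (mod 8): 63·t ≡ 2 − 5 = -3 (mod 8).
    Reduce coefficients mod 8: 7·t ≡ 5 (mod 8).
    The inverse of 7 mod 8 is 7 (since 7·7 = 49 = 6·8 + 1), so t ≡ 7·5 = 35 ≡ 3 (mod 8).
    Then x = 5 + 63·3 = 194, valid modulo lcm(63, 8) = 504: x ≡ 194 (mod 504).
Verify: 194 mod 7 = 5 ✓, 194 mod 9 = 5 ✓, 194 mod 8 = 2 ✓.

x ≡ 194 (mod 504).


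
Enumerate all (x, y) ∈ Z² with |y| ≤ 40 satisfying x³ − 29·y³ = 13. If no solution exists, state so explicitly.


The equation is x³ - 29y³ = 13. For fixed y, x³ = 29·y³ + 13, so a solution requires the RHS to be a perfect cube.
Strategy: iterate y from -40 to 40, compute RHS = 29·y³ + 13, and check whether it is a (positive or negative) perfect cube.
Check small values of y:
  y = 0: RHS = 13 is not a perfect cube.
  y = 1: RHS = 42 is not a perfect cube.
  y = -1: RHS = -16 is not a perfect cube.
  y = 2: RHS = 245 is not a perfect cube.
  y = -2: RHS = -219 is not a perfect cube.
  y = 3: RHS = 796 is not a perfect cube.
  y = -3: RHS = -770 is not a perfect cube.
Continuing the search up to |y| = 40 finds no solutions either.
No (x, y) in the scanned range satisfies the equation.

No integer solutions with |y| ≤ 40.


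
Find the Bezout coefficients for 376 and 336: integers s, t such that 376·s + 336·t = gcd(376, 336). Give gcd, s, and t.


Euclidean algorithm on (376, 336) — divide until remainder is 0:
  376 = 1 · 336 + 40
  336 = 8 · 40 + 16
  40 = 2 · 16 + 8
  16 = 2 · 8 + 0
gcd(376, 336) = 8.
Track Bezout coefficients alongside the remainders: start with r₀ = 376 = a·1 + b·0 (s = 1, t = 0) and r₁ = 336 = a·0 + b·1 (s = 0, t = 1); each new remainder r_{k+1} = r_{k-1} − q_k·r_k inherits s_{k+1} = s_{k-1} − q_k·s_k, t_{k+1} = t_{k-1} − q_k·t_k, so r_k = a·s_k + b·t_k at every step:
  q = 1: r = 40, s = 1 − 1·0 = 1, t = 0 − 1·1 = -1  (check: 376·1 + 336·(-1) = 40)
  q = 8: r = 16, s = 0 − 8·1 = -8, t = 1 − 8·(-1) = 9  (check: 376·(-8) + 336·9 = 16)
  q = 2: r = 8, s = 1 − 2·(-8) = 17, t = -1 − 2·9 = -19  (check: 376·17 + 336·(-19) = 8)
The row with r = 8 (the gcd) gives the Bezout coefficients s = 17, t = -19.
Result: 376 · (17) + 336 · (-19) = 8.

gcd(376, 336) = 8; s = 17, t = -19 (check: 376·17 + 336·(-19) = 8).


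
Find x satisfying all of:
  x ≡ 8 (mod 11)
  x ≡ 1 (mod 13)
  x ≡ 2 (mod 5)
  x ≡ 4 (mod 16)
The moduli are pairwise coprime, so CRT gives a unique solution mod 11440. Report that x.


Product of moduli M = 11 · 13 · 5 · 16 = 11440.
Merge one congruence at a time:
  Start: x ≡ 8 (mod 11).
  Combine with x ≡ 1 (mod 13); new modulus lcm = 143.
    Write x = 8 + 11·t and substitute into x ≡ 1 (mod 13): 11·t ≡ 1 − 8 = -7 (mod 13).
    Reduce coefficients mod 13: 11·t ≡ 6 (mod 13).
    The inverse of 11 mod 13 is 6 (since 11·6 = 66 = 5·13 + 1), so t ≡ 6·6 = 36 ≡ 10 (mod 13).
    Then x = 8 + 11·10 = 118, valid modulo lcm(11, 13) = 143: x ≡ 118 (mod 143).
  Combine with x ≡ 2 (mod 5); new modulus lcm = 715.
    Write x = 118 + 143·t and substitute into x ≡ 2 (mod 5): 143·t ≡ 2 − 118 = -116 (mod 5).
    Reduce coefficients mod 5: 3·t ≡ 4 (mod 5).
    The inverse of 3 mod 5 is 2 (since 3·2 = 6 = 1·5 + 1), so t ≡ 2·4 = 8 ≡ 3 (mod 5).
    Then x = 118 + 143·3 = 547, valid modulo lcm(143, 5) = 715: x ≡ 547 (mod 715).
  Combine with x ≡ 4 (mod 16); new modulus lcm = 11440.
    Write x = 547 + 715·t and substitute into x ≡ 4 (mod 16): 715·t ≡ 4 − 547 = -543 (mod 16).
    Reduce coefficients mod 16: 11·t ≡ 1 (mod 16).
    The inverse of 11 mod 16 is 3 (since 11·3 = 33 = 2·16 + 1), so t ≡ 3·1 = 3 ≡ 3 (mod 16).
    Then x = 547 + 715·3 = 2692, valid modulo lcm(715, 16) = 11440: x ≡ 2692 (mod 11440).
Verify against each original: 2692 mod 11 = 8, 2692 mod 13 = 1, 2692 mod 5 = 2, 2692 mod 16 = 4.

x ≡ 2692 (mod 11440).


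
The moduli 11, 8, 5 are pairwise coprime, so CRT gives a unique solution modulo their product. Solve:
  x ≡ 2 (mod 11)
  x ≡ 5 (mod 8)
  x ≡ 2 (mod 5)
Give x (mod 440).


Moduli 11, 8, 5 are pairwise coprime; by CRT there is a unique solution modulo M = 11 · 8 · 5 = 440.
Solve pairwise, accumulating the modulus:
  Start with x ≡ 2 (mod 11).
  Combine with x ≡ 5 (mod 8): since gcd(11, 8) = 1, we get a unique residue mod 88.
    Write x = 2 + 11·t and substitute into x ≡ 5 (mod 8): 11·t ≡ 5 − 2 = 3 (mod 8).
    Reduce coefficients mod 8: 3·t ≡ 3 (mod 8).
    The inverse of 3 mod 8 is 3 (since 3·3 = 9 = 1·8 + 1), so t ≡ 3·3 = 9 ≡ 1 (mod 8).
    Then x = 2 + 11·1 = 13, valid modulo lcm(11, 8) = 88: x ≡ 13 (mod 88).
  Combine with x ≡ 2 (mod 5): since gcd(88, 5) = 1, we get a unique residue mod 440.
    Write x = 13 + 88·t and substitute into x ≡ 2 (mod 5): 88·t ≡ 2 − 13 = -11 (mod 5).
    Reduce coefficients mod 5: 3·t ≡ 4 (mod 5).
    The inverse of 3 mod 5 is 2 (since 3·2 = 6 = 1·5 + 1), so t ≡ 2·4 = 8 ≡ 3 (mod 5).
    Then x = 13 + 88·3 = 277, valid modulo lcm(88, 5) = 440: x ≡ 277 (mod 440).
Verify: 277 mod 11 = 2 ✓, 277 mod 8 = 5 ✓, 277 mod 5 = 2 ✓.

x ≡ 277 (mod 440).


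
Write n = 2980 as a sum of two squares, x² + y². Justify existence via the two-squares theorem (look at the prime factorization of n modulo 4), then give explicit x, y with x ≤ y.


Step 1: Factor n = 2980 = 2^2 · 5 · 149.
Step 2: Check the mod-4 condition on each prime factor: 2 = 2 (special); 5 ≡ 1 (mod 4), exponent 1; 149 ≡ 1 (mod 4), exponent 1.
All primes ≡ 3 (mod 4) appear to even exponent (or don't appear), so by the two-squares theorem n IS expressible as a sum of two squares.
Step 3: Build a representation. Group n = k² · m with k = 2 and m = 5 · 149 = 745 (a product of primes ≡ 1 (mod 4)); a representation of m scales to one of n via (k·x)² + (k·y)² = k²(x² + y²). Each prime p ≡ 1 (mod 4) is itself a sum of two squares; find a² by testing p − a² for a perfect square:
  5: 5 − 1² = 4 = 2² ⇒ 5 = 1² + 2².
  149: 149 − 1² = 148, 149 − 2² = 145, 149 − 3² = 140, 149 − 4² = 133, 149 − 5² = 124, 149 − 6² = 113, 149 − 7² = 100 = 10² ⇒ 149 = 7² + 10².
  Combine using the Brahmagupta–Fibonacci identity (a² + b²)(c² + d²) = (ac − bd)² + (ad + bc)² = (ac + bd)² + (ad − bc)²:
  5 · 149 = 745: from (1² + 2²)(7² + 10²), take (1·7 − 2·10, 1·10 + 2·7) = (7 − 20, 10 + 14) = (-13, 24); dropping signs (only squares matter) gives (13, 24); check 13² + 24² = 169 + 576 = 745 ✓.
  Scale by k = 2: (2·13, 2·24) = (26, 48).
Step 4: Order so x ≤ y and verify: 26² + 48² = 676 + 2304 = 2980 = n. ✓

n = 2980 = 26² + 48² (one valid representation with x ≤ y).


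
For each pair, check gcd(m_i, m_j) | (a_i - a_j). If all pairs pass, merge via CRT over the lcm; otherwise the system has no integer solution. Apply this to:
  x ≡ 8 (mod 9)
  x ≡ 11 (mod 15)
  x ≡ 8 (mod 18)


Moduli 9, 15, 18 are not pairwise coprime, so CRT works modulo lcm(m_i) when all pairwise compatibility conditions hold.
Pairwise compatibility: gcd(m_i, m_j) must divide a_i - a_j for every pair.
Merge one congruence at a time:
  Start: x ≡ 8 (mod 9).
  Combine with x ≡ 11 (mod 15): gcd(9, 15) = 3; 11 - 8 = 3, which IS divisible by 3, so compatible.
    Write x = 8 + 9·t and substitute into x ≡ 11 (mod 15): 9·t ≡ 11 − 8 = 3 (mod 15).
    Divide the congruence (and modulus) by g = 3: 3·t ≡ 1 (mod 5).
    The inverse of 3 mod 5 is 2 (since 3·2 = 6 = 1·5 + 1), so t ≡ 2·1 = 2 ≡ 2 (mod 5).
    Then x = 8 + 9·2 = 26, valid modulo lcm(9, 15) = 45: x ≡ 26 (mod 45).
  Combine with x ≡ 8 (mod 18): gcd(45, 18) = 9; 8 - 26 = -18, which IS divisible by 9, so compatible.
    Write x = 26 + 45·t and substitute into x ≡ 8 (mod 18): 45·t ≡ 8 − 26 = -18 (mod 18).
    Divide the congruence (and modulus) by g = 9: 5·t ≡ -2 (mod 2).
    Reduce coefficients mod 2: 1·t ≡ 0 (mod 2).
    So t ≡ 0 (mod 2).
    Then x = 26 + 45·0 = 26, valid modulo lcm(45, 18) = 90: x ≡ 26 (mod 90).
Verify: 26 mod 9 = 8, 26 mod 15 = 11, 26 mod 18 = 8.

x ≡ 26 (mod 90).


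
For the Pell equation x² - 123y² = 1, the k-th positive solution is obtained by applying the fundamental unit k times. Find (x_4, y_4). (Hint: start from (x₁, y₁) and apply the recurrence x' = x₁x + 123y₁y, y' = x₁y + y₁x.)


Step 1: Find the fundamental solution (x₁, y₁) of x² - 123y² = 1.
  Expand √123 as a continued fraction. a₀ = ⌊√123⌋ = 11; iterate m_{k+1} = d_k·a_k − m_k, d_{k+1} = (123 − m_{k+1}²)/d_k, a_{k+1} = ⌊(a₀ + m_{k+1})/d_{k+1}⌋ (starting m₀ = 0, d₀ = 1), with convergents p_k = a_k·p_{k-1} + p_{k-2}, q_k = a_k·q_{k-1} + q_{k-2} (p₋₁ = 1, q₋₁ = 0):
  k = 0: a₀ = 11; p₀/q₀ = 11/1; p₀² − 123·q₀² = 121 − 123 = -2.
  k = 1: m = 11, d = 2, a = ⌊(11 + 11)/2⌋ = 11; p/q = (11·11 + 1)/(11·1 + 0) = 122/11; p² − 123·q² = 14884 − 14883 = 1.
  The first convergent with p² − 123·q² = 1 gives the fundamental solution (x₁, y₁) = (122, 11).
Step 2: Apply the recurrence (x_{n+1}, y_{n+1}) = (x₁x_n + 123y₁y_n, x₁y_n + y₁x_n) repeatedly.
  From (x_1, y_1) = (122, 11): x_2 = 122·122 + 123·11·11 = 29767; y_2 = 122·11 + 11·122 = 2684.
  From (x_2, y_2) = (29767, 2684): x_3 = 122·29767 + 123·11·2684 = 7263026; y_3 = 122·2684 + 11·29767 = 654885.
  From (x_3, y_3) = (7263026, 654885): x_4 = 122·7263026 + 123·11·654885 = 1772148577; y_4 = 122·654885 + 11·7263026 = 159789256.
Step 3: Verify x_4² - 123·y_4² = 3140510578963124929 - 3140510578963124928 = 1 (should be 1). ✓

(x_1, y_1) = (122, 11); (x_4, y_4) = (1772148577, 159789256).


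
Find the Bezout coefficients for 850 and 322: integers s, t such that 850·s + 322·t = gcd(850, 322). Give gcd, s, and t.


Euclidean algorithm on (850, 322) — divide until remainder is 0:
  850 = 2 · 322 + 206
  322 = 1 · 206 + 116
  206 = 1 · 116 + 90
  116 = 1 · 90 + 26
  90 = 3 · 26 + 12
  26 = 2 · 12 + 2
  12 = 6 · 2 + 0
gcd(850, 322) = 2.
Track Bezout coefficients alongside the remainders: start with r₀ = 850 = a·1 + b·0 (s = 1, t = 0) and r₁ = 322 = a·0 + b·1 (s = 0, t = 1); each new remainder r_{k+1} = r_{k-1} − q_k·r_k inherits s_{k+1} = s_{k-1} − q_k·s_k, t_{k+1} = t_{k-1} − q_k·t_k, so r_k = a·s_k + b·t_k at every step:
  q = 2: r = 206, s = 1 − 2·0 = 1, t = 0 − 2·1 = -2  (check: 850·1 + 322·(-2) = 206)
  q = 1: r = 116, s = 0 − 1·1 = -1, t = 1 − 1·(-2) = 3  (check: 850·(-1) + 322·3 = 116)
  q = 1: r = 90, s = 1 − 1·(-1) = 2, t = -2 − 1·3 = -5  (check: 850·2 + 322·(-5) = 90)
  q = 1: r = 26, s = -1 − 1·2 = -3, t = 3 − 1·(-5) = 8  (check: 850·(-3) + 322·8 = 26)
  q = 3: r = 12, s = 2 − 3·(-3) = 11, t = -5 − 3·8 = -29  (check: 850·11 + 322·(-29) = 12)
  q = 2: r = 2, s = -3 − 2·11 = -25, t = 8 − 2·(-29) = 66  (check: 850·(-25) + 322·66 = 2)
The row with r = 2 (the gcd) gives the Bezout coefficients s = -25, t = 66.
Result: 850 · (-25) + 322 · (66) = 2.

gcd(850, 322) = 2; s = -25, t = 66 (check: 850·(-25) + 322·66 = 2).


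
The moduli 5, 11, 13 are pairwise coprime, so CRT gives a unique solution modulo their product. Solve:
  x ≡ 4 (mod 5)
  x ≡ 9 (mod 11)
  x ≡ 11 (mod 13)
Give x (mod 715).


Moduli 5, 11, 13 are pairwise coprime; by CRT there is a unique solution modulo M = 5 · 11 · 13 = 715.
Solve pairwise, accumulating the modulus:
  Start with x ≡ 4 (mod 5).
  Combine with x ≡ 9 (mod 11): since gcd(5, 11) = 1, we get a unique residue mod 55.
    Write x = 4 + 5·t and substitute into x ≡ 9 (mod 11): 5·t ≡ 9 − 4 = 5 (mod 11).
    The inverse of 5 mod 11 is 9 (since 5·9 = 45 = 4·11 + 1), so t ≡ 9·5 = 45 ≡ 1 (mod 11).
    Then x = 4 + 5·1 = 9, valid modulo lcm(5, 11) = 55: x ≡ 9 (mod 55).
  Combine with x ≡ 11 (mod 13): since gcd(55, 13) = 1, we get a unique residue mod 715.
    Write x = 9 + 55·t and substitute into x ≡ 11 (mod 13): 55·t ≡ 11 − 9 = 2 (mod 13).
    Reduce coefficients mod 13: 3·t ≡ 2 (mod 13).
    The inverse of 3 mod 13 is 9 (since 3·9 = 27 = 2·13 + 1), so t ≡ 9·2 = 18 ≡ 5 (mod 13).
    Then x = 9 + 55·5 = 284, valid modulo lcm(55, 13) = 715: x ≡ 284 (mod 715).
Verify: 284 mod 5 = 4 ✓, 284 mod 11 = 9 ✓, 284 mod 13 = 11 ✓.

x ≡ 284 (mod 715).


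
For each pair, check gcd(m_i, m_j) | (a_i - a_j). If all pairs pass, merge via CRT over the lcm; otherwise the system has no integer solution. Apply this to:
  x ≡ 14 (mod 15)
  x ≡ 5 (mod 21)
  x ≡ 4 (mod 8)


Moduli 15, 21, 8 are not pairwise coprime, so CRT works modulo lcm(m_i) when all pairwise compatibility conditions hold.
Pairwise compatibility: gcd(m_i, m_j) must divide a_i - a_j for every pair.
Merge one congruence at a time:
  Start: x ≡ 14 (mod 15).
  Combine with x ≡ 5 (mod 21): gcd(15, 21) = 3; 5 - 14 = -9, which IS divisible by 3, so compatible.
    Write x = 14 + 15·t and substitute into x ≡ 5 (mod 21): 15·t ≡ 5 − 14 = -9 (mod 21).
    Divide the congruence (and modulus) by g = 3: 5·t ≡ -3 (mod 7).
    Reduce coefficients mod 7: 5·t ≡ 4 (mod 7).
    The inverse of 5 mod 7 is 3 (since 5·3 = 15 = 2·7 + 1), so t ≡ 3·4 = 12 ≡ 5 (mod 7).
    Then x = 14 + 15·5 = 89, valid modulo lcm(15, 21) = 105: x ≡ 89 (mod 105).
  Combine with x ≡ 4 (mod 8): gcd(105, 8) = 1; 4 - 89 = -85, which IS divisible by 1, so compatible.
    Write x = 89 + 105·t and substitute into x ≡ 4 (mod 8): 105·t ≡ 4 − 89 = -85 (mod 8).
    Reduce coefficients mod 8: 1·t ≡ 3 (mod 8).
    So t ≡ 3 (mod 8).
    Then x = 89 + 105·3 = 404, valid modulo lcm(105, 8) = 840: x ≡ 404 (mod 840).
Verify: 404 mod 15 = 14, 404 mod 21 = 5, 404 mod 8 = 4.

x ≡ 404 (mod 840).


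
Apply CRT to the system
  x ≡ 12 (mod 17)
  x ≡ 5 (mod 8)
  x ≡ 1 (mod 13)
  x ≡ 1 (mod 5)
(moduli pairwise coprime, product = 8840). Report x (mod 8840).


Product of moduli M = 17 · 8 · 13 · 5 = 8840.
Merge one congruence at a time:
  Start: x ≡ 12 (mod 17).
  Combine with x ≡ 5 (mod 8); new modulus lcm = 136.
    Write x = 12 + 17·t and substitute into x ≡ 5 (mod 8): 17·t ≡ 5 − 12 = -7 (mod 8).
    Reduce coefficients mod 8: 1·t ≡ 1 (mod 8).
    So t ≡ 1 (mod 8).
    Then x = 12 + 17·1 = 29, valid modulo lcm(17, 8) = 136: x ≡ 29 (mod 136).
  Combine with x ≡ 1 (mod 13); new modulus lcm = 1768.
    Write x = 29 + 136·t and substitute into x ≡ 1 (mod 13): 136·t ≡ 1 − 29 = -28 (mod 13).
    Reduce coefficients mod 13: 6·t ≡ 11 (mod 13).
    The inverse of 6 mod 13 is 11 (since 6·11 = 66 = 5·13 + 1), so t ≡ 11·11 = 121 ≡ 4 (mod 13).
    Then x = 29 + 136·4 = 573, valid modulo lcm(136, 13) = 1768: x ≡ 573 (mod 1768).
  Combine with x ≡ 1 (mod 5); new modulus lcm = 8840.
    Write x = 573 + 1768·t and substitute into x ≡ 1 (mod 5): 1768·t ≡ 1 − 573 = -572 (mod 5).
    Reduce coefficients mod 5: 3·t ≡ 3 (mod 5).
    The inverse of 3 mod 5 is 2 (since 3·2 = 6 = 1·5 + 1), so t ≡ 2·3 = 6 ≡ 1 (mod 5).
    Then x = 573 + 1768·1 = 2341, valid modulo lcm(1768, 5) = 8840: x ≡ 2341 (mod 8840).
Verify against each original: 2341 mod 17 = 12, 2341 mod 8 = 5, 2341 mod 13 = 1, 2341 mod 5 = 1.

x ≡ 2341 (mod 8840).


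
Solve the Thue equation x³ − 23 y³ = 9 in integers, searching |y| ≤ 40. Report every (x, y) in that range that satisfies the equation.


The equation is x³ - 23y³ = 9. For fixed y, x³ = 23·y³ + 9, so a solution requires the RHS to be a perfect cube.
Strategy: iterate y from -40 to 40, compute RHS = 23·y³ + 9, and check whether it is a (positive or negative) perfect cube.
Check small values of y:
  y = 0: RHS = 9 is not a perfect cube.
  y = 1: RHS = 32 is not a perfect cube.
  y = -1: RHS = -14 is not a perfect cube.
  y = 2: RHS = 193 is not a perfect cube.
  y = -2: RHS = -175 is not a perfect cube.
  y = 3: RHS = 630 is not a perfect cube.
  y = -3: RHS = -612 is not a perfect cube.
Continuing the search up to |y| = 40 finds no solutions either.
No (x, y) in the scanned range satisfies the equation.

No integer solutions with |y| ≤ 40.


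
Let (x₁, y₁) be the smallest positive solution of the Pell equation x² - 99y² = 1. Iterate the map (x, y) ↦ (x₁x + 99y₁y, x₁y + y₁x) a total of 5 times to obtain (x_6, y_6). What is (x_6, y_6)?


Step 1: Find the fundamental solution (x₁, y₁) of x² - 99y² = 1.
  Expand √99 as a continued fraction. a₀ = ⌊√99⌋ = 9; iterate m_{k+1} = d_k·a_k − m_k, d_{k+1} = (99 − m_{k+1}²)/d_k, a_{k+1} = ⌊(a₀ + m_{k+1})/d_{k+1}⌋ (starting m₀ = 0, d₀ = 1), with convergents p_k = a_k·p_{k-1} + p_{k-2}, q_k = a_k·q_{k-1} + q_{k-2} (p₋₁ = 1, q₋₁ = 0):
  k = 0: a₀ = 9; p₀/q₀ = 9/1; p₀² − 99·q₀² = 81 − 99 = -18.
  k = 1: m = 9, d = 18, a = ⌊(9 + 9)/18⌋ = 1; p/q = (1·9 + 1)/(1·1 + 0) = 10/1; p² − 99·q² = 100 − 99 = 1.
  The first convergent with p² − 99·q² = 1 gives the fundamental solution (x₁, y₁) = (10, 1).
Step 2: Apply the recurrence (x_{n+1}, y_{n+1}) = (x₁x_n + 99y₁y_n, x₁y_n + y₁x_n) repeatedly.
  From (x_1, y_1) = (10, 1): x_2 = 10·10 + 99·1·1 = 199; y_2 = 10·1 + 1·10 = 20.
  From (x_2, y_2) = (199, 20): x_3 = 10·199 + 99·1·20 = 3970; y_3 = 10·20 + 1·199 = 399.
  From (x_3, y_3) = (3970, 399): x_4 = 10·3970 + 99·1·399 = 79201; y_4 = 10·399 + 1·3970 = 7960.
  From (x_4, y_4) = (79201, 7960): x_5 = 10·79201 + 99·1·7960 = 1580050; y_5 = 10·7960 + 1·79201 = 158801.
  From (x_5, y_5) = (1580050, 158801): x_6 = 10·1580050 + 99·1·158801 = 31521799; y_6 = 10·158801 + 1·1580050 = 3168060.
Step 3: Verify x_6² - 99·y_6² = 993623812196401 - 993623812196400 = 1 (should be 1). ✓

(x_1, y_1) = (10, 1); (x_6, y_6) = (31521799, 3168060).


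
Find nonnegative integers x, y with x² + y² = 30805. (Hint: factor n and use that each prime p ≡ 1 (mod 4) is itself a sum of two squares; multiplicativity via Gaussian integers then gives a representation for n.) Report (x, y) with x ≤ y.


Step 1: Factor n = 30805 = 5 · 61 · 101.
Step 2: Check the mod-4 condition on each prime factor: 5 ≡ 1 (mod 4), exponent 1; 61 ≡ 1 (mod 4), exponent 1; 101 ≡ 1 (mod 4), exponent 1.
All primes ≡ 3 (mod 4) appear to even exponent (or don't appear), so by the two-squares theorem n IS expressible as a sum of two squares.
Step 3: Build a representation. Here n = 5 · 61 · 101 is a product of primes ≡ 1 (mod 4). Each prime p ≡ 1 (mod 4) is itself a sum of two squares; find a² by testing p − a² for a perfect square:
  5: 5 − 1² = 4 = 2² ⇒ 5 = 1² + 2².
  61: 61 − 1² = 60, 61 − 2² = 57, 61 − 3² = 52, 61 − 4² = 45, 61 − 5² = 36 = 6² ⇒ 61 = 5² + 6².
  101: 101 − 1² = 100 = 10² ⇒ 101 = 1² + 10².
  Combine using the Brahmagupta–Fibonacci identity (a² + b²)(c² + d²) = (ac − bd)² + (ad + bc)² = (ac + bd)² + (ad − bc)²:
  5 · 61 = 305: from (1² + 2²)(5² + 6²), take (1·5 − 2·6, 1·6 + 2·5) = (5 − 12, 6 + 10) = (-7, 16); dropping signs (only squares matter) gives (7, 16); check 7² + 16² = 49 + 256 = 305 ✓.
  305 · 101 = 30805: from (7² + 16²)(1² + 10²), take (7·1 − 16·10, 7·10 + 16·1) = (7 − 160, 70 + 16) = (-153, 86); dropping signs (only squares matter) gives (153, 86); check 153² + 86² = 23409 + 7396 = 30805 ✓.
Step 4: Order so x ≤ y and verify: 86² + 153² = 7396 + 23409 = 30805 = n. ✓

n = 30805 = 86² + 153² (one valid representation with x ≤ y).


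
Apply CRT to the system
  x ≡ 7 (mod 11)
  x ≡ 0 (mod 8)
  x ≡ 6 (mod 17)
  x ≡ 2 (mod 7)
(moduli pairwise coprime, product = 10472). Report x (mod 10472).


Product of moduli M = 11 · 8 · 17 · 7 = 10472.
Merge one congruence at a time:
  Start: x ≡ 7 (mod 11).
  Combine with x ≡ 0 (mod 8); new modulus lcm = 88.
    Write x = 7 + 11·t and substitute into x ≡ 0 (mod 8): 11·t ≡ 0 − 7 = -7 (mod 8).
    Reduce coefficients mod 8: 3·t ≡ 1 (mod 8).
    The inverse of 3 mod 8 is 3 (since 3·3 = 9 = 1·8 + 1), so t ≡ 3·1 = 3 ≡ 3 (mod 8).
    Then x = 7 + 11·3 = 40, valid modulo lcm(11, 8) = 88: x ≡ 40 (mod 88).
  Combine with x ≡ 6 (mod 17); new modulus lcm = 1496.
    Write x = 40 + 88·t and substitute into x ≡ 6 (mod 17): 88·t ≡ 6 − 40 = -34 (mod 17).
    Reduce coefficients mod 17: 3·t ≡ 0 (mod 17).
    The inverse of 3 mod 17 is 6 (since 3·6 = 18 = 1·17 + 1), so t ≡ 6·0 = 0 ≡ 0 (mod 17).
    Then x = 40 + 88·0 = 40, valid modulo lcm(88, 17) = 1496: x ≡ 40 (mod 1496).
  Combine with x ≡ 2 (mod 7); new modulus lcm = 10472.
    Write x = 40 + 1496·t and substitute into x ≡ 2 (mod 7): 1496·t ≡ 2 − 40 = -38 (mod 7).
    Reduce coefficients mod 7: 5·t ≡ 4 (mod 7).
    The inverse of 5 mod 7 is 3 (since 5·3 = 15 = 2·7 + 1), so t ≡ 3·4 = 12 ≡ 5 (mod 7).
    Then x = 40 + 1496·5 = 7520, valid modulo lcm(1496, 7) = 10472: x ≡ 7520 (mod 10472).
Verify against each original: 7520 mod 11 = 7, 7520 mod 8 = 0, 7520 mod 17 = 6, 7520 mod 7 = 2.

x ≡ 7520 (mod 10472).


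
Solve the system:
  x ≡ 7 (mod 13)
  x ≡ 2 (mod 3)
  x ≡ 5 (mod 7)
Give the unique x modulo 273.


Moduli 13, 3, 7 are pairwise coprime; by CRT there is a unique solution modulo M = 13 · 3 · 7 = 273.
Solve pairwise, accumulating the modulus:
  Start with x ≡ 7 (mod 13).
  Combine with x ≡ 2 (mod 3): since gcd(13, 3) = 1, we get a unique residue mod 39.
    Write x = 7 + 13·t and substitute into x ≡ 2 (mod 3): 13·t ≡ 2 − 7 = -5 (mod 3).
    Reduce coefficients mod 3: 1·t ≡ 1 (mod 3).
    So t ≡ 1 (mod 3).
    Then x = 7 + 13·1 = 20, valid modulo lcm(13, 3) = 39: x ≡ 20 (mod 39).
  Combine with x ≡ 5 (mod 7): since gcd(39, 7) = 1, we get a unique residue mod 273.
    Write x = 20 + 39·t and substitute into x ≡ 5 (mod 7): 39·t ≡ 5 − 20 = -15 (mod 7).
    Reduce coefficients mod 7: 4·t ≡ 6 (mod 7).
    The inverse of 4 mod 7 is 2 (since 4·2 = 8 = 1·7 + 1), so t ≡ 2·6 = 12 ≡ 5 (mod 7).
    Then x = 20 + 39·5 = 215, valid modulo lcm(39, 7) = 273: x ≡ 215 (mod 273).
Verify: 215 mod 13 = 7 ✓, 215 mod 3 = 2 ✓, 215 mod 7 = 5 ✓.

x ≡ 215 (mod 273).


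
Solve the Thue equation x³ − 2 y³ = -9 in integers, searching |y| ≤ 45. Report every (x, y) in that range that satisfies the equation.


The equation is x³ - 2y³ = -9. For fixed y, x³ = 2·y³ − 9, so a solution requires the RHS to be a perfect cube.
Strategy: iterate y from -45 to 45, compute RHS = 2·y³ − 9, and check whether it is a (positive or negative) perfect cube.
Check small values of y:
  y = 0: RHS = -9 is not a perfect cube.
  y = 1: RHS = -7 is not a perfect cube.
  y = -1: RHS = -11 is not a perfect cube.
  y = 2: RHS = 7 is not a perfect cube.
  y = -2: RHS = -25 is not a perfect cube.
  y = 3: RHS = 45 is not a perfect cube.
  y = -3: RHS = -63 is not a perfect cube.
Continuing the search up to |y| = 45 finds no solutions either.
No (x, y) in the scanned range satisfies the equation.

No integer solutions with |y| ≤ 45.


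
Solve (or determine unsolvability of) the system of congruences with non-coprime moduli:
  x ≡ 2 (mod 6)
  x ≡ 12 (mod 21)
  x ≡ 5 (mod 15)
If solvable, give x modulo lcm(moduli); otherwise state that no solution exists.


Moduli 6, 21, 15 are not pairwise coprime, so CRT works modulo lcm(m_i) when all pairwise compatibility conditions hold.
Pairwise compatibility: gcd(m_i, m_j) must divide a_i - a_j for every pair.
Merge one congruence at a time:
  Start: x ≡ 2 (mod 6).
  Combine with x ≡ 12 (mod 21): gcd(6, 21) = 3, and 12 - 2 = 10 is NOT divisible by 3.
    ⇒ system is inconsistent (no integer solution).

No solution (the system is inconsistent).


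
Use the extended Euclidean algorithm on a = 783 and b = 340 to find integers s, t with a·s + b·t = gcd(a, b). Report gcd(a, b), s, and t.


Euclidean algorithm on (783, 340) — divide until remainder is 0:
  783 = 2 · 340 + 103
  340 = 3 · 103 + 31
  103 = 3 · 31 + 10
  31 = 3 · 10 + 1
  10 = 10 · 1 + 0
gcd(783, 340) = 1.
Track Bezout coefficients alongside the remainders: start with r₀ = 783 = a·1 + b·0 (s = 1, t = 0) and r₁ = 340 = a·0 + b·1 (s = 0, t = 1); each new remainder r_{k+1} = r_{k-1} − q_k·r_k inherits s_{k+1} = s_{k-1} − q_k·s_k, t_{k+1} = t_{k-1} − q_k·t_k, so r_k = a·s_k + b·t_k at every step:
  q = 2: r = 103, s = 1 − 2·0 = 1, t = 0 − 2·1 = -2  (check: 783·1 + 340·(-2) = 103)
  q = 3: r = 31, s = 0 − 3·1 = -3, t = 1 − 3·(-2) = 7  (check: 783·(-3) + 340·7 = 31)
  q = 3: r = 10, s = 1 − 3·(-3) = 10, t = -2 − 3·7 = -23  (check: 783·10 + 340·(-23) = 10)
  q = 3: r = 1, s = -3 − 3·10 = -33, t = 7 − 3·(-23) = 76  (check: 783·(-33) + 340·76 = 1)
The row with r = 1 (the gcd) gives the Bezout coefficients s = -33, t = 76.
Result: 783 · (-33) + 340 · (76) = 1.

gcd(783, 340) = 1; s = -33, t = 76 (check: 783·(-33) + 340·76 = 1).


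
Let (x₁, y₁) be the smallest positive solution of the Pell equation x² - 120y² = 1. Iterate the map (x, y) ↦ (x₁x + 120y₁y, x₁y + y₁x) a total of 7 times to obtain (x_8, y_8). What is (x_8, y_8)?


Step 1: Find the fundamental solution (x₁, y₁) of x² - 120y² = 1.
  Expand √120 as a continued fraction. a₀ = ⌊√120⌋ = 10; iterate m_{k+1} = d_k·a_k − m_k, d_{k+1} = (120 − m_{k+1}²)/d_k, a_{k+1} = ⌊(a₀ + m_{k+1})/d_{k+1}⌋ (starting m₀ = 0, d₀ = 1), with convergents p_k = a_k·p_{k-1} + p_{k-2}, q_k = a_k·q_{k-1} + q_{k-2} (p₋₁ = 1, q₋₁ = 0):
  k = 0: a₀ = 10; p₀/q₀ = 10/1; p₀² − 120·q₀² = 100 − 120 = -20.
  k = 1: m = 10, d = 20, a = ⌊(10 + 10)/20⌋ = 1; p/q = (1·10 + 1)/(1·1 + 0) = 11/1; p² − 120·q² = 121 − 120 = 1.
  The first convergent with p² − 120·q² = 1 gives the fundamental solution (x₁, y₁) = (11, 1).
Step 2: Apply the recurrence (x_{n+1}, y_{n+1}) = (x₁x_n + 120y₁y_n, x₁y_n + y₁x_n) repeatedly.
  From (x_1, y_1) = (11, 1): x_2 = 11·11 + 120·1·1 = 241; y_2 = 11·1 + 1·11 = 22.
  From (x_2, y_2) = (241, 22): x_3 = 11·241 + 120·1·22 = 5291; y_3 = 11·22 + 1·241 = 483.
  From (x_3, y_3) = (5291, 483): x_4 = 11·5291 + 120·1·483 = 116161; y_4 = 11·483 + 1·5291 = 10604.
  From (x_4, y_4) = (116161, 10604): x_5 = 11·116161 + 120·1·10604 = 2550251; y_5 = 11·10604 + 1·116161 = 232805.
  From (x_5, y_5) = (2550251, 232805): x_6 = 11·2550251 + 120·1·232805 = 55989361; y_6 = 11·232805 + 1·2550251 = 5111106.
  From (x_6, y_6) = (55989361, 5111106): x_7 = 11·55989361 + 120·1·5111106 = 1229215691; y_7 = 11·5111106 + 1·55989361 = 112211527.
  From (x_7, y_7) = (1229215691, 112211527): x_8 = 11·1229215691 + 120·1·112211527 = 26986755841; y_8 = 11·112211527 + 1·1229215691 = 2463542488.
Step 3: Verify x_8² - 120·y_8² = 728284990821747617281 - 728284990821747617280 = 1 (should be 1). ✓

(x_1, y_1) = (11, 1); (x_8, y_8) = (26986755841, 2463542488).


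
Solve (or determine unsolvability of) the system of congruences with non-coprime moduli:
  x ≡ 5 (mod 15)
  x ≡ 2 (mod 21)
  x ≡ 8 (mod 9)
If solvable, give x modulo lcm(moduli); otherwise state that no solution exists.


Moduli 15, 21, 9 are not pairwise coprime, so CRT works modulo lcm(m_i) when all pairwise compatibility conditions hold.
Pairwise compatibility: gcd(m_i, m_j) must divide a_i - a_j for every pair.
Merge one congruence at a time:
  Start: x ≡ 5 (mod 15).
  Combine with x ≡ 2 (mod 21): gcd(15, 21) = 3; 2 - 5 = -3, which IS divisible by 3, so compatible.
    Write x = 5 + 15·t and substitute into x ≡ 2 (mod 21): 15·t ≡ 2 − 5 = -3 (mod 21).
    Divide the congruence (and modulus) by g = 3: 5·t ≡ -1 (mod 7).
    Reduce coefficients mod 7: 5·t ≡ 6 (mod 7).
    The inverse of 5 mod 7 is 3 (since 5·3 = 15 = 2·7 + 1), so t ≡ 3·6 = 18 ≡ 4 (mod 7).
    Then x = 5 + 15·4 = 65, valid modulo lcm(15, 21) = 105: x ≡ 65 (mod 105).
  Combine with x ≡ 8 (mod 9): gcd(105, 9) = 3; 8 - 65 = -57, which IS divisible by 3, so compatible.
    Write x = 65 + 105·t and substitute into x ≡ 8 (mod 9): 105·t ≡ 8 − 65 = -57 (mod 9).
    Divide the congruence (and modulus) by g = 3: 35·t ≡ -19 (mod 3).
    Reduce coefficients mod 3: 2·t ≡ 2 (mod 3).
    The inverse of 2 mod 3 is 2 (since 2·2 = 4 = 1·3 + 1), so t ≡ 2·2 = 4 ≡ 1 (mod 3).
    Then x = 65 + 105·1 = 170, valid modulo lcm(105, 9) = 315: x ≡ 170 (mod 315).
Verify: 170 mod 15 = 5, 170 mod 21 = 2, 170 mod 9 = 8.

x ≡ 170 (mod 315).


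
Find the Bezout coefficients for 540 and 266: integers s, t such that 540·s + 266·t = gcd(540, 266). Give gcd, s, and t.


Euclidean algorithm on (540, 266) — divide until remainder is 0:
  540 = 2 · 266 + 8
  266 = 33 · 8 + 2
  8 = 4 · 2 + 0
gcd(540, 266) = 2.
Track Bezout coefficients alongside the remainders: start with r₀ = 540 = a·1 + b·0 (s = 1, t = 0) and r₁ = 266 = a·0 + b·1 (s = 0, t = 1); each new remainder r_{k+1} = r_{k-1} − q_k·r_k inherits s_{k+1} = s_{k-1} − q_k·s_k, t_{k+1} = t_{k-1} − q_k·t_k, so r_k = a·s_k + b·t_k at every step:
  q = 2: r = 8, s = 1 − 2·0 = 1, t = 0 − 2·1 = -2  (check: 540·1 + 266·(-2) = 8)
  q = 33: r = 2, s = 0 − 33·1 = -33, t = 1 − 33·(-2) = 67  (check: 540·(-33) + 266·67 = 2)
The row with r = 2 (the gcd) gives the Bezout coefficients s = -33, t = 67.
Result: 540 · (-33) + 266 · (67) = 2.

gcd(540, 266) = 2; s = -33, t = 67 (check: 540·(-33) + 266·67 = 2).


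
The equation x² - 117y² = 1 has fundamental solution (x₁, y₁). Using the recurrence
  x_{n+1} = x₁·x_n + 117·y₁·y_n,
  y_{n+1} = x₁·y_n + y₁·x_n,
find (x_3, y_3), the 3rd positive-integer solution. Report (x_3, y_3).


Step 1: Find the fundamental solution (x₁, y₁) of x² - 117y² = 1.
  Expand √117 as a continued fraction. a₀ = ⌊√117⌋ = 10; iterate m_{k+1} = d_k·a_k − m_k, d_{k+1} = (117 − m_{k+1}²)/d_k, a_{k+1} = ⌊(a₀ + m_{k+1})/d_{k+1}⌋ (starting m₀ = 0, d₀ = 1), with convergents p_k = a_k·p_{k-1} + p_{k-2}, q_k = a_k·q_{k-1} + q_{k-2} (p₋₁ = 1, q₋₁ = 0):
  k = 0: a₀ = 10; p₀/q₀ = 10/1; p₀² − 117·q₀² = 100 − 117 = -17.
  k = 1: m = 10, d = 17, a = ⌊(10 + 10)/17⌋ = 1; p/q = (1·10 + 1)/(1·1 + 0) = 11/1; p² − 117·q² = 121 − 117 = 4.
  k = 2: m = 7, d = 4, a = ⌊(10 + 7)/4⌋ = 4; p/q = (4·11 + 10)/(4·1 + 1) = 54/5; p² − 117·q² = 2916 − 2925 = -9.
  k = 3: m = 9, d = 9, a = ⌊(10 + 9)/9⌋ = 2; p/q = (2·54 + 11)/(2·5 + 1) = 119/11; p² − 117·q² = 14161 − 14157 = 4.
  k = 4: m = 9, d = 4, a = ⌊(10 + 9)/4⌋ = 4; p/q = (4·119 + 54)/(4·11 + 5) = 530/49; p² − 117·q² = 280900 − 280917 = -17.
  k = 5: m = 7, d = 17, a = ⌊(10 + 7)/17⌋ = 1; p/q = (1·530 + 119)/(1·49 + 11) = 649/60; p² − 117·q² = 421201 − 421200 = 1.
  The first convergent with p² − 117·q² = 1 gives the fundamental solution (x₁, y₁) = (649, 60).
Step 2: Apply the recurrence (x_{n+1}, y_{n+1}) = (x₁x_n + 117y₁y_n, x₁y_n + y₁x_n) repeatedly.
  From (x_1, y_1) = (649, 60): x_2 = 649·649 + 117·60·60 = 842401; y_2 = 649·60 + 60·649 = 77880.
  From (x_2, y_2) = (842401, 77880): x_3 = 649·842401 + 117·60·77880 = 1093435849; y_3 = 649·77880 + 60·842401 = 101088180.
Step 3: Verify x_3² - 117·y_3² = 1195601955878350801 - 1195601955878350800 = 1 (should be 1). ✓

(x_1, y_1) = (649, 60); (x_3, y_3) = (1093435849, 101088180).


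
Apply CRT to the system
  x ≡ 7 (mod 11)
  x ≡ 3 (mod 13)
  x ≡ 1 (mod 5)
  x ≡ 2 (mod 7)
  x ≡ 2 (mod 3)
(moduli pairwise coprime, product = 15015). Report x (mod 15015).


Product of moduli M = 11 · 13 · 5 · 7 · 3 = 15015.
Merge one congruence at a time:
  Start: x ≡ 7 (mod 11).
  Combine with x ≡ 3 (mod 13); new modulus lcm = 143.
    Write x = 7 + 11·t and substitute into x ≡ 3 (mod 13): 11·t ≡ 3 − 7 = -4 (mod 13).
    Reduce coefficients mod 13: 11·t ≡ 9 (mod 13).
    The inverse of 11 mod 13 is 6 (since 11·6 = 66 = 5·13 + 1), so t ≡ 6·9 = 54 ≡ 2 (mod 13).
    Then x = 7 + 11·2 = 29, valid modulo lcm(11, 13) = 143: x ≡ 29 (mod 143).
  Combine with x ≡ 1 (mod 5); new modulus lcm = 715.
    Write x = 29 + 143·t and substitute into x ≡ 1 (mod 5): 143·t ≡ 1 − 29 = -28 (mod 5).
    Reduce coefficients mod 5: 3·t ≡ 2 (mod 5).
    The inverse of 3 mod 5 is 2 (since 3·2 = 6 = 1·5 + 1), so t ≡ 2·2 = 4 ≡ 4 (mod 5).
    Then x = 29 + 143·4 = 601, valid modulo lcm(143, 5) = 715: x ≡ 601 (mod 715).
  Combine with x ≡ 2 (mod 7); new modulus lcm = 5005.
    Write x = 601 + 715·t and substitute into x ≡ 2 (mod 7): 715·t ≡ 2 − 601 = -599 (mod 7).
    Reduce coefficients mod 7: 1·t ≡ 3 (mod 7).
    So t ≡ 3 (mod 7).
    Then x = 601 + 715·3 = 2746, valid modulo lcm(715, 7) = 5005: x ≡ 2746 (mod 5005).
  Combine with x ≡ 2 (mod 3); new modulus lcm = 15015.
    Write x = 2746 + 5005·t and substitute into x ≡ 2 (mod 3): 5005·t ≡ 2 − 2746 = -2744 (mod 3).
    Reduce coefficients mod 3: 1·t ≡ 1 (mod 3).
    So t ≡ 1 (mod 3).
    Then x = 2746 + 5005·1 = 7751, valid modulo lcm(5005, 3) = 15015: x ≡ 7751 (mod 15015).
Verify against each original: 7751 mod 11 = 7, 7751 mod 13 = 3, 7751 mod 5 = 1, 7751 mod 7 = 2, 7751 mod 3 = 2.

x ≡ 7751 (mod 15015).


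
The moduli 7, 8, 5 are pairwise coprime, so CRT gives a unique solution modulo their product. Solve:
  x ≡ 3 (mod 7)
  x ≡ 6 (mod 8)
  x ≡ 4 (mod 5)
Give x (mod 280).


Moduli 7, 8, 5 are pairwise coprime; by CRT there is a unique solution modulo M = 7 · 8 · 5 = 280.
Solve pairwise, accumulating the modulus:
  Start with x ≡ 3 (mod 7).
  Combine with x ≡ 6 (mod 8): since gcd(7, 8) = 1, we get a unique residue mod 56.
    Write x = 3 + 7·t and substitute into x ≡ 6 (mod 8): 7·t ≡ 6 − 3 = 3 (mod 8).
    The inverse of 7 mod 8 is 7 (since 7·7 = 49 = 6·8 + 1), so t ≡ 7·3 = 21 ≡ 5 (mod 8).
    Then x = 3 + 7·5 = 38, valid modulo lcm(7, 8) = 56: x ≡ 38 (mod 56).
  Combine with x ≡ 4 (mod 5): since gcd(56, 5) = 1, we get a unique residue mod 280.
    Write x = 38 + 56·t and substitute into x ≡ 4 (mod 5): 56·t ≡ 4 − 38 = -34 (mod 5).
    Reduce coefficients mod 5: 1·t ≡ 1 (mod 5).
    So t ≡ 1 (mod 5).
    Then x = 38 + 56·1 = 94, valid modulo lcm(56, 5) = 280: x ≡ 94 (mod 280).
Verify: 94 mod 7 = 3 ✓, 94 mod 8 = 6 ✓, 94 mod 5 = 4 ✓.

x ≡ 94 (mod 280).


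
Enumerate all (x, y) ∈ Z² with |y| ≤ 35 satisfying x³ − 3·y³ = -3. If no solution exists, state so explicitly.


The equation is x³ - 3y³ = -3. For fixed y, x³ = 3·y³ − 3, so a solution requires the RHS to be a perfect cube.
Strategy: iterate y from -35 to 35, compute RHS = 3·y³ − 3, and check whether it is a (positive or negative) perfect cube.
Check small values of y:
  y = 0: RHS = -3 is not a perfect cube.
  y = 1: RHS = 0 = (0)³ ⇒ x = 0 works.
  y = -1: RHS = -6 is not a perfect cube.
  y = 2: RHS = 21 is not a perfect cube.
  y = -2: RHS = -27 = (-3)³ ⇒ x = -3 works.
  y = 3: RHS = 78 is not a perfect cube.
  y = -3: RHS = -84 is not a perfect cube.
Continuing the search up to |y| = 35 finds no further solutions beyond those listed.
Collected solutions: (0, 1), (-3, -2).

Solutions (with |y| ≤ 35): (0, 1), (-3, -2).


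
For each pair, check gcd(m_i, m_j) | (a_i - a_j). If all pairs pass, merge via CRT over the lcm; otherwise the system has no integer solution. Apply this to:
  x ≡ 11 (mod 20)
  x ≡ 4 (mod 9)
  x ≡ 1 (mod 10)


Moduli 20, 9, 10 are not pairwise coprime, so CRT works modulo lcm(m_i) when all pairwise compatibility conditions hold.
Pairwise compatibility: gcd(m_i, m_j) must divide a_i - a_j for every pair.
Merge one congruence at a time:
  Start: x ≡ 11 (mod 20).
  Combine with x ≡ 4 (mod 9): gcd(20, 9) = 1; 4 - 11 = -7, which IS divisible by 1, so compatible.
    Write x = 11 + 20·t and substitute into x ≡ 4 (mod 9): 20·t ≡ 4 − 11 = -7 (mod 9).
    Reduce coefficients mod 9: 2·t ≡ 2 (mod 9).
    The inverse of 2 mod 9 is 5 (since 2·5 = 10 = 1·9 + 1), so t ≡ 5·2 = 10 ≡ 1 (mod 9).
    Then x = 11 + 20·1 = 31, valid modulo lcm(20, 9) = 180: x ≡ 31 (mod 180).
  Combine with x ≡ 1 (mod 10): gcd(180, 10) = 10; 1 - 31 = -30, which IS divisible by 10, so compatible.
    Write x = 31 + 180·t and substitute into x ≡ 1 (mod 10): 180·t ≡ 1 − 31 = -30 (mod 10).
    Divide the congruence (and modulus) by g = 10: 18·t ≡ -3 (mod 1).
    Modulo 1 every t works; take t = 0.
    Then x = 31 + 180·0 = 31, valid modulo lcm(180, 10) = 180: x ≡ 31 (mod 180).
Verify: 31 mod 20 = 11, 31 mod 9 = 4, 31 mod 10 = 1.

x ≡ 31 (mod 180).


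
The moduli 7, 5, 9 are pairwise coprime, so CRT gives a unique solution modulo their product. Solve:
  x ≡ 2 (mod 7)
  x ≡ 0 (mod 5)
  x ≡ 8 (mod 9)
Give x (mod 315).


Moduli 7, 5, 9 are pairwise coprime; by CRT there is a unique solution modulo M = 7 · 5 · 9 = 315.
Solve pairwise, accumulating the modulus:
  Start with x ≡ 2 (mod 7).
  Combine with x ≡ 0 (mod 5): since gcd(7, 5) = 1, we get a unique residue mod 35.
    Write x = 2 + 7·t and substitute into x ≡ 0 (mod 5): 7·t ≡ 0 − 2 = -2 (mod 5).
    Reduce coefficients mod 5: 2·t ≡ 3 (mod 5).
    The inverse of 2 mod 5 is 3 (since 2·3 = 6 = 1·5 + 1), so t ≡ 3·3 = 9 ≡ 4 (mod 5).
    Then x = 2 + 7·4 = 30, valid modulo lcm(7, 5) = 35: x ≡ 30 (mod 35).
  Combine with x ≡ 8 (mod 9): since gcd(35, 9) = 1, we get a unique residue mod 315.
    Write x = 30 + 35·t and substitute into x ≡ 8 (mod 9): 35·t ≡ 8 − 30 = -22 (mod 9).
    Reduce coefficients mod 9: 8·t ≡ 5 (mod 9).
    The inverse of 8 mod 9 is 8 (since 8·8 = 64 = 7·9 + 1), so t ≡ 8·5 = 40 ≡ 4 (mod 9).
    Then x = 30 + 35·4 = 170, valid modulo lcm(35, 9) = 315: x ≡ 170 (mod 315).
Verify: 170 mod 7 = 2 ✓, 170 mod 5 = 0 ✓, 170 mod 9 = 8 ✓.

x ≡ 170 (mod 315).
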